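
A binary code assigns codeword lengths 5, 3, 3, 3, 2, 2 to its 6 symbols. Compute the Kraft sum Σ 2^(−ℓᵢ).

With common denominator 2^5 = 32: Σ 2^(−ℓᵢ) = 1/32 + 4/32 + 4/32 + 4/32 + 8/32 + 8/32 = 29/32 = 0.90625.

0.90625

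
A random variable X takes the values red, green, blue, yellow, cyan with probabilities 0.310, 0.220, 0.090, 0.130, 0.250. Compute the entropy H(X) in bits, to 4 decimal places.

2.1997 bits

H = −Σ pᵢ log₂ pᵢ.
−0.310·log₂(0.310) = 0.5238
−0.220·log₂(0.220) = 0.4806
−0.090·log₂(0.090) = 0.3127
−0.130·log₂(0.130) = 0.3826
−0.250·log₂(0.250) = 0.5000
Sum ≈ 2.1997 → 2.1997 bits.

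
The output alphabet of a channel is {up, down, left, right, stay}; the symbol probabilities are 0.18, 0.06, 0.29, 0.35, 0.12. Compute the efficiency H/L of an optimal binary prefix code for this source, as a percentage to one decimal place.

Entropy H = −Σ p log₂ p ≈ 2.1039 bits.
Huffman merges: 3/50+3/25→9/50; 9/50+9/50→9/25; 29/100+7/20→16/25; 9/25+16/25→1. L = 109/50 ≈ 2.1800.
Efficiency = H/L = 2.1039/2.1800 = 96.5%.

96.5%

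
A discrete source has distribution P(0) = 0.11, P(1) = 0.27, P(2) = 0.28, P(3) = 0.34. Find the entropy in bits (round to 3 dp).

1.904 bits

H = −Σ pᵢ log₂ pᵢ.
−0.11·log₂(0.11) = 0.3503
−0.27·log₂(0.27) = 0.5100
−0.28·log₂(0.28) = 0.5142
−0.34·log₂(0.34) = 0.5292
Sum ≈ 1.9037 → 1.904 bits.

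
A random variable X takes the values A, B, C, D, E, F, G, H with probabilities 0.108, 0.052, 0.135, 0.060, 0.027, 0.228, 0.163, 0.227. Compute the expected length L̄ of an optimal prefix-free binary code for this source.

2.763 bits/symbol

Repeatedly combine the two least-probable nodes; the expected code length is the sum of the merged weights.
merge 27/1000 + 13/250 → 79/1000
merge 3/50 + 79/1000 → 139/1000
merge 27/250 + 27/200 → 243/1000
merge 139/1000 + 163/1000 → 151/500
merge 227/1000 + 57/250 → 91/200
merge 243/1000 + 151/500 → 109/200
merge 91/200 + 109/200 → 1
L = 79/1000 + 139/1000 + 243/1000 + 151/500 + 91/200 + 109/200 + 1 = 2763/1000 = 2.763 bits/symbol.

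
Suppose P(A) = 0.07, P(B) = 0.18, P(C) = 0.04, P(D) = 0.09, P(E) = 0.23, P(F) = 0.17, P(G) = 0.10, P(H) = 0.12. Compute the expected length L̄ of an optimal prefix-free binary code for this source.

2.88 bits/symbol

Repeatedly combine the two least-probable nodes; the expected code length is the sum of the merged weights.
merge 1/25 + 7/100 → 11/100
merge 9/100 + 1/10 → 19/100
merge 11/100 + 3/25 → 23/100
merge 17/100 + 9/50 → 7/20
merge 19/100 + 23/100 → 21/50
merge 23/100 + 7/20 → 29/50
merge 21/50 + 29/50 → 1
L = 11/100 + 19/100 + 23/100 + 7/20 + 21/50 + 29/50 + 1 = 72/25 = 2.88 bits/symbol.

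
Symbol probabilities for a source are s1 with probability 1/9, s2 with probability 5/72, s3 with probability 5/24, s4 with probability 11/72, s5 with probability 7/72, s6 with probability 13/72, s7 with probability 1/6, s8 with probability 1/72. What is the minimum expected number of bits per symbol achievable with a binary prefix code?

Repeatedly combine the two least-probable nodes; the expected code length is the sum of the merged weights.
merge 1/72 + 5/72 → 1/12
merge 1/12 + 7/72 → 13/72
merge 1/9 + 11/72 → 19/72
merge 1/6 + 13/72 → 25/72
merge 13/72 + 5/24 → 7/18
merge 19/72 + 25/72 → 11/18
merge 7/18 + 11/18 → 1
L = 1/12 + 13/72 + 19/72 + 25/72 + 7/18 + 11/18 + 1 = 23/8 = 2.875 bits/symbol.

2.875 bits/symbol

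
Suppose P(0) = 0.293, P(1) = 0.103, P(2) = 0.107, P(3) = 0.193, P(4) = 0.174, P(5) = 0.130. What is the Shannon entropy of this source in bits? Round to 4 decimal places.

2.4813 bits

H = −Σ pᵢ log₂ pᵢ.
−0.293·log₂(0.293) = 0.5189
−0.103·log₂(0.103) = 0.3378
−0.107·log₂(0.107) = 0.3450
−0.193·log₂(0.193) = 0.4581
−0.174·log₂(0.174) = 0.4390
−0.130·log₂(0.130) = 0.3826
Sum ≈ 2.4813 → 2.4813 bits.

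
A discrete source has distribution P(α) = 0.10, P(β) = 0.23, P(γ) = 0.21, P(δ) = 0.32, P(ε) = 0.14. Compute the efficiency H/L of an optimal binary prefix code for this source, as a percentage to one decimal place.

Entropy H = −Σ p log₂ p ≈ 2.2158 bits.
Huffman merges: 1/10+7/50→6/25; 21/100+23/100→11/25; 6/25+8/25→14/25; 11/25+14/25→1. L = 56/25 ≈ 2.2400.
Efficiency = H/L = 2.2158/2.2400 = 98.9%.

98.9%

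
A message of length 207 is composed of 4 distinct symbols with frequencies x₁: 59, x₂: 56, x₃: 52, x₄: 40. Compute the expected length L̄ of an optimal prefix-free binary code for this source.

2 bits/symbol

Probabilities are the counts divided by 207.
Repeatedly combine the two least-probable nodes; the expected code length is the sum of the merged weights.
merge 40/207 + 52/207 → 4/9
merge 56/207 + 59/207 → 5/9
merge 4/9 + 5/9 → 1
L = 4/9 + 5/9 + 1 = 2 bits/symbol.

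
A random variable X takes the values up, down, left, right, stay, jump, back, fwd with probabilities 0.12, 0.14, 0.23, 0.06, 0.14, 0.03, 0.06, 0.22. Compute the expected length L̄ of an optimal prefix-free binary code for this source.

Repeatedly combine the two least-probable nodes; the expected code length is the sum of the merged weights.
merge 3/100 + 3/50 → 9/100
merge 3/50 + 9/100 → 3/20
merge 3/25 + 7/50 → 13/50
merge 7/50 + 3/20 → 29/100
merge 11/50 + 23/100 → 9/20
merge 13/50 + 29/100 → 11/20
merge 9/20 + 11/20 → 1
L = 9/100 + 3/20 + 13/50 + 29/100 + 9/20 + 11/20 + 1 = 279/100 = 2.79 bits/symbol.

2.79 bits/symbol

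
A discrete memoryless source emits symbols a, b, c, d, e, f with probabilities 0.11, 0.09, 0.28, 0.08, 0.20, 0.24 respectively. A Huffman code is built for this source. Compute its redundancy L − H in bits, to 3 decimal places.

0.023 bits

Entropy H = −Σ p log₂ p ≈ 2.4272 bits.
Huffman merges: 2/25+9/100→17/100; 11/100+17/100→7/25; 1/5+6/25→11/25; 7/25+7/25→14/25; 11/25+14/25→1. L = 49/20 ≈ 2.4500.
L − H = 2.4500 − 2.4272 = 0.023 bits.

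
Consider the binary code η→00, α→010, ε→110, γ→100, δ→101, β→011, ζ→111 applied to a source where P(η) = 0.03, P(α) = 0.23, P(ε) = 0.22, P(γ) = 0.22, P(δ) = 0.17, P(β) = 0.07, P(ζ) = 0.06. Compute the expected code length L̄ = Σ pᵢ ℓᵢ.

2.97 bits/symbol

L̄ = Σ pᵢ·ℓᵢ = 0.03·2 + 0.23·3 + 0.22·3 + 0.22·3 + 0.17·3 + 0.07·3 + 0.06·3 = 2.97 bits/symbol.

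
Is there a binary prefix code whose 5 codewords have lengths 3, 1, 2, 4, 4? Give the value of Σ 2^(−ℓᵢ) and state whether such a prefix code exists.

1; yes

With common denominator 2^4 = 16: Σ 2^(−ℓᵢ) = 2/16 + 8/16 + 4/16 + 1/16 + 1/16 = 16/16 = 1.
Kraft's inequality requires Σ ≤ 1; here Σ = 1 ≤ 1, so such a prefix code exists.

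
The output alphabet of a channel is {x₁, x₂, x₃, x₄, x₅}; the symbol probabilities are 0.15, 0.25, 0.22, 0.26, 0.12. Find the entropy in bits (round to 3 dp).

2.263 bits

H = −Σ pᵢ log₂ pᵢ.
−0.15·log₂(0.15) = 0.4105
−0.25·log₂(0.25) = 0.5000
−0.22·log₂(0.22) = 0.4806
−0.26·log₂(0.26) = 0.5053
−0.12·log₂(0.12) = 0.3671
Sum ≈ 2.2635 → 2.263 bits.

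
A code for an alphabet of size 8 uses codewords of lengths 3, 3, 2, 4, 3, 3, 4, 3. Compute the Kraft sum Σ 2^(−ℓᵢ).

1

With common denominator 2^4 = 16: Σ 2^(−ℓᵢ) = 2/16 + 2/16 + 4/16 + 1/16 + 2/16 + 2/16 + 1/16 + 2/16 = 16/16 = 1.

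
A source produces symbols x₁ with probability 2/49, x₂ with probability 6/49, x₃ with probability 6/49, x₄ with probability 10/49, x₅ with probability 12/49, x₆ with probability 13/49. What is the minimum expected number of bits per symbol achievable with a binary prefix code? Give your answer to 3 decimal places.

2.449 bits/symbol

Repeatedly combine the two least-probable nodes; the expected code length is the sum of the merged weights.
merge 2/49 + 6/49 → 8/49
merge 6/49 + 8/49 → 2/7
merge 10/49 + 12/49 → 22/49
merge 13/49 + 2/7 → 27/49
merge 22/49 + 27/49 → 1
L = 8/49 + 2/7 + 22/49 + 27/49 + 1 = 120/49 ≈ 2.449 bits/symbol.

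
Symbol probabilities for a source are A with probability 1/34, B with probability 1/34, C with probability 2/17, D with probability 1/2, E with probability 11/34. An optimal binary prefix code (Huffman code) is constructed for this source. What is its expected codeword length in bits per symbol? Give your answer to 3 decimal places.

Repeatedly combine the two least-probable nodes; the expected code length is the sum of the merged weights.
merge 1/34 + 1/34 → 1/17
merge 1/17 + 2/17 → 3/17
merge 3/17 + 11/34 → 1/2
merge 1/2 + 1/2 → 1
L = 1/17 + 3/17 + 1/2 + 1 = 59/34 ≈ 1.735 bits/symbol.

1.735 bits/symbol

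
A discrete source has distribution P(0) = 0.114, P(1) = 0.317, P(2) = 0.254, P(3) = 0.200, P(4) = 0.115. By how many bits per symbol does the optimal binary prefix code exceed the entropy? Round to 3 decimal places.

0.021 bits

Entropy H = −Σ p log₂ p ≈ 2.2080 bits.
Huffman merges: 57/500+23/200→229/1000; 1/5+229/1000→429/1000; 127/500+317/1000→571/1000; 429/1000+571/1000→1. L = 2229/1000 ≈ 2.2290.
L − H = 2.2290 − 2.2080 = 0.021 bits.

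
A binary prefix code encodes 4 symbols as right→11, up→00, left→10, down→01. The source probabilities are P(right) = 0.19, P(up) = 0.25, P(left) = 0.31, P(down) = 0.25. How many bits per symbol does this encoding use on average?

L̄ = Σ pᵢ·ℓᵢ = 0.19·2 + 0.25·2 + 0.31·2 + 0.25·2 = 2 bits/symbol.

2 bits/symbol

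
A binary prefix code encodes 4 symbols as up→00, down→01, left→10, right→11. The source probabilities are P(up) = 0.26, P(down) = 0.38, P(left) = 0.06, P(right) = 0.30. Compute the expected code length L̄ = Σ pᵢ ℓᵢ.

L̄ = Σ pᵢ·ℓᵢ = 0.26·2 + 0.38·2 + 0.06·2 + 0.30·2 = 2 bits/symbol.

2 bits/symbol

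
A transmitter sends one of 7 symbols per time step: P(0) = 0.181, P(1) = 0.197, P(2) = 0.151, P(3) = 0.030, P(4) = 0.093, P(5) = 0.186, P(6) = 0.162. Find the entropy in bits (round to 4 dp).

H = −Σ pᵢ log₂ pᵢ.
−0.181·log₂(0.181) = 0.4463
−0.197·log₂(0.197) = 0.4617
−0.151·log₂(0.151) = 0.4118
−0.030·log₂(0.030) = 0.1518
−0.093·log₂(0.093) = 0.3187
−0.186·log₂(0.186) = 0.4514
−0.162·log₂(0.162) = 0.4254
Sum ≈ 2.6671 → 2.6671 bits.

2.6671 bits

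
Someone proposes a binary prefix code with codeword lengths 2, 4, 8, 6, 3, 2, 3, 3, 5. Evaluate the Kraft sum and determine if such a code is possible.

With common denominator 2^8 = 256: Σ 2^(−ℓᵢ) = 64/256 + 16/256 + 1/256 + 4/256 + 32/256 + 64/256 + 32/256 + 32/256 + 8/256 = 253/256 = 0.98828125.
Kraft's inequality requires Σ ≤ 1; here Σ = 0.98828125 ≤ 1, so such a prefix code exists.

0.98828125; yes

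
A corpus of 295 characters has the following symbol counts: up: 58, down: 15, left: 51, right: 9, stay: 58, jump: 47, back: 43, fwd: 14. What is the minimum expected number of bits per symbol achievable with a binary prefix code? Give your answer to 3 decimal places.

Probabilities are the counts divided by 295.
Repeatedly combine the two least-probable nodes; the expected code length is the sum of the merged weights.
merge 9/295 + 14/295 → 23/295
merge 3/59 + 23/295 → 38/295
merge 38/295 + 43/295 → 81/295
merge 47/295 + 51/295 → 98/295
merge 58/295 + 58/295 → 116/295
merge 81/295 + 98/295 → 179/295
merge 116/295 + 179/295 → 1
L = 23/295 + 38/295 + 81/295 + 98/295 + 116/295 + 179/295 + 1 = 166/59 ≈ 2.814 bits/symbol.

2.814 bits/symbol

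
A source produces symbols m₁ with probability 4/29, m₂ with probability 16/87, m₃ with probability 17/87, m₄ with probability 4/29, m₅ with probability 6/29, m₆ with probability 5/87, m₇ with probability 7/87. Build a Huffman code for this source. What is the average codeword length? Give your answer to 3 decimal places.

Repeatedly combine the two least-probable nodes; the expected code length is the sum of the merged weights.
merge 5/87 + 7/87 → 4/29
merge 4/29 + 4/29 → 8/29
merge 4/29 + 16/87 → 28/87
merge 17/87 + 6/29 → 35/87
merge 8/29 + 28/87 → 52/87
merge 35/87 + 52/87 → 1
L = 4/29 + 8/29 + 28/87 + 35/87 + 52/87 + 1 = 238/87 ≈ 2.736 bits/symbol.

2.736 bits/symbol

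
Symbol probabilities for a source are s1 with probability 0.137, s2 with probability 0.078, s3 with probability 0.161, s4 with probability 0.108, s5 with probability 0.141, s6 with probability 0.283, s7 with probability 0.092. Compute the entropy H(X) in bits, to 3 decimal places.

2.682 bits

H = −Σ pᵢ log₂ pᵢ.
−0.137·log₂(0.137) = 0.3929
−0.078·log₂(0.078) = 0.2871
−0.161·log₂(0.161) = 0.4242
−0.108·log₂(0.108) = 0.3468
−0.141·log₂(0.141) = 0.3985
−0.283·log₂(0.283) = 0.5154
−0.092·log₂(0.092) = 0.3167
Sum ≈ 2.6815 → 2.682 bits.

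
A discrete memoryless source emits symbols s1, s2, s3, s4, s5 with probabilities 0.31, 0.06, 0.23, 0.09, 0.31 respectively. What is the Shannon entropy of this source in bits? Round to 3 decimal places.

2.091 bits

H = −Σ pᵢ log₂ pᵢ.
−0.31·log₂(0.31) = 0.5238
−0.06·log₂(0.06) = 0.2435
−0.23·log₂(0.23) = 0.4877
−0.09·log₂(0.09) = 0.3127
−0.31·log₂(0.31) = 0.5238
Sum ≈ 2.0914 → 2.091 bits.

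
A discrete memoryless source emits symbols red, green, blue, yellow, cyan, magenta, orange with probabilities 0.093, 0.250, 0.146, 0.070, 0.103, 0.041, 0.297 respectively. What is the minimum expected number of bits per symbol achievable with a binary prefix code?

Repeatedly combine the two least-probable nodes; the expected code length is the sum of the merged weights.
merge 41/1000 + 7/100 → 111/1000
merge 93/1000 + 103/1000 → 49/250
merge 111/1000 + 73/500 → 257/1000
merge 49/250 + 1/4 → 223/500
merge 257/1000 + 297/1000 → 277/500
merge 223/500 + 277/500 → 1
L = 111/1000 + 49/250 + 257/1000 + 223/500 + 277/500 + 1 = 641/250 = 2.564 bits/symbol.

2.564 bits/symbol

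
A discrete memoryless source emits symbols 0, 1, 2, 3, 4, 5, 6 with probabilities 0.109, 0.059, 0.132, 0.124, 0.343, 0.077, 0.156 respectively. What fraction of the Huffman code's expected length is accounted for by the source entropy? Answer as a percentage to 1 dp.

97.9%

Entropy H = −Σ p log₂ p ≈ 2.5810 bits.
Huffman merges: 59/1000+77/1000→17/125; 109/1000+31/250→233/1000; 33/250+17/125→67/250; 39/250+233/1000→389/1000; 67/250+343/1000→611/1000; 389/1000+611/1000→1. L = 2637/1000 ≈ 2.6370.
Efficiency = H/L = 2.5810/2.6370 = 97.9%.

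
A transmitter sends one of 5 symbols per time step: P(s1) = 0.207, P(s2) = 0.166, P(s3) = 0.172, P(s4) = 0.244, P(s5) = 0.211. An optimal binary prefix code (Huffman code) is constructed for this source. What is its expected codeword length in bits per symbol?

Repeatedly combine the two least-probable nodes; the expected code length is the sum of the merged weights.
merge 83/500 + 43/250 → 169/500
merge 207/1000 + 211/1000 → 209/500
merge 61/250 + 169/500 → 291/500
merge 209/500 + 291/500 → 1
L = 169/500 + 209/500 + 291/500 + 1 = 1169/500 = 2.338 bits/symbol.

2.338 bits/symbol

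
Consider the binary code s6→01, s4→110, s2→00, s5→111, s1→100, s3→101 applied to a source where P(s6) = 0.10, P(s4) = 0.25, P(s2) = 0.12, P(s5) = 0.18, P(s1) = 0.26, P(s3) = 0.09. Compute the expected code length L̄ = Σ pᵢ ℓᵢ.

2.78 bits/symbol

L̄ = Σ pᵢ·ℓᵢ = 0.10·2 + 0.25·3 + 0.12·2 + 0.18·3 + 0.26·3 + 0.09·3 = 2.78 bits/symbol.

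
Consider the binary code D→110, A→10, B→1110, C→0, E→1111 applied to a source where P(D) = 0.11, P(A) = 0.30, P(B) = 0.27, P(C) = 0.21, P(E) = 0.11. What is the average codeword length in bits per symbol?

2.66 bits/symbol

L̄ = Σ pᵢ·ℓᵢ = 0.11·3 + 0.30·2 + 0.27·4 + 0.21·1 + 0.11·4 = 2.66 bits/symbol.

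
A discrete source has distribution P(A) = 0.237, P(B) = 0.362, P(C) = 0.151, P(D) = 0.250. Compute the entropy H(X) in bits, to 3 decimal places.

H = −Σ pᵢ log₂ pᵢ.
−0.237·log₂(0.237) = 0.4923
−0.362·log₂(0.362) = 0.5307
−0.151·log₂(0.151) = 0.4118
−0.250·log₂(0.250) = 0.5000
Sum ≈ 1.9348 → 1.935 bits.

1.935 bits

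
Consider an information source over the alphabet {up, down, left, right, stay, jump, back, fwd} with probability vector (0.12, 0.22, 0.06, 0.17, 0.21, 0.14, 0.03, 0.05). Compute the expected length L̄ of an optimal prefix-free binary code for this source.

Repeatedly combine the two least-probable nodes; the expected code length is the sum of the merged weights.
merge 3/100 + 1/20 → 2/25
merge 3/50 + 2/25 → 7/50
merge 3/25 + 7/50 → 13/50
merge 7/50 + 17/100 → 31/100
merge 21/100 + 11/50 → 43/100
merge 13/50 + 31/100 → 57/100
merge 43/100 + 57/100 → 1
L = 2/25 + 7/50 + 13/50 + 31/100 + 43/100 + 57/100 + 1 = 279/100 = 2.79 bits/symbol.

2.79 bits/symbol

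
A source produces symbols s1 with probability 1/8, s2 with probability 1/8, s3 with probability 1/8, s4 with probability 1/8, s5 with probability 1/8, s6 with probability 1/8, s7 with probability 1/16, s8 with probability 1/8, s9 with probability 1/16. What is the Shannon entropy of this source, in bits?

3.125 bits

Each probability is a power of 1/2, so log₂(1/p) is an integer.
H = Σ p·log₂(1/p) = 1/8·3 + 1/8·3 + 1/8·3 + 1/8·3 + 1/8·3 + 1/8·3 + 1/16·4 + 1/8·3 + 1/16·4 = 3.125 bits.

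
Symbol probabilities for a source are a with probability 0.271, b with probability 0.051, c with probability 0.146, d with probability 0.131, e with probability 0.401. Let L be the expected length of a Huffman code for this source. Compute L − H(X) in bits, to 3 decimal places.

0.061 bits

Entropy H = −Σ p log₂ p ≈ 2.0475 bits.
Huffman merges: 51/1000+131/1000→91/500; 73/500+91/500→41/125; 271/1000+41/125→599/1000; 401/1000+599/1000→1. L = 2109/1000 ≈ 2.1090.
L − H = 2.1090 − 2.0475 = 0.061 bits.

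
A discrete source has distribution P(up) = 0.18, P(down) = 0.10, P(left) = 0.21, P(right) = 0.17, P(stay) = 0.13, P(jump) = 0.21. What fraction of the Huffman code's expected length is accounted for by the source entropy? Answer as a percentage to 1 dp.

98.5%

Entropy H = −Σ p log₂ p ≈ 2.5404 bits.
Huffman merges: 1/10+13/100→23/100; 17/100+9/50→7/20; 21/100+21/100→21/50; 23/100+7/20→29/50; 21/50+29/50→1. L = 129/50 ≈ 2.5800.
Efficiency = H/L = 2.5404/2.5800 = 98.5%.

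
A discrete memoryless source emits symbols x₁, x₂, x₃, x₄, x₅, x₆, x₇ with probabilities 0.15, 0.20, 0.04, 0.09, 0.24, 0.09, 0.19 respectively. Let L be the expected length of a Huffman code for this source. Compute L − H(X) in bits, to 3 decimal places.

0.055 bits

Entropy H = −Σ p log₂ p ≈ 2.6354 bits.
Huffman merges: 1/25+9/100→13/100; 9/100+13/100→11/50; 3/20+19/100→17/50; 1/5+11/50→21/50; 6/25+17/50→29/50; 21/50+29/50→1. L = 269/100 ≈ 2.6900.
L − H = 2.6900 − 2.6354 = 0.055 bits.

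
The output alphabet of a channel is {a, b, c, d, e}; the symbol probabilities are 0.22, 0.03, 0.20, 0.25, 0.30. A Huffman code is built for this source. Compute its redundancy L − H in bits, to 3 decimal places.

Entropy H = −Σ p log₂ p ≈ 2.1178 bits.
Huffman merges: 3/100+1/5→23/100; 11/50+23/100→9/20; 1/4+3/10→11/20; 9/20+11/20→1. L = 223/100 ≈ 2.2300.
L − H = 2.2300 − 2.1178 = 0.112 bits.

0.112 bits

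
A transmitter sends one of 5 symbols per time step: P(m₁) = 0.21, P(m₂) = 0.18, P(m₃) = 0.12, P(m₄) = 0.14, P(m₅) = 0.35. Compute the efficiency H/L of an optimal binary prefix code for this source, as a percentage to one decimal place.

97.9%

Entropy H = −Σ p log₂ p ≈ 2.2124 bits.
Huffman merges: 3/25+7/50→13/50; 9/50+21/100→39/100; 13/50+7/20→61/100; 39/100+61/100→1. L = 113/50 ≈ 2.2600.
Efficiency = H/L = 2.2124/2.2600 = 97.9%.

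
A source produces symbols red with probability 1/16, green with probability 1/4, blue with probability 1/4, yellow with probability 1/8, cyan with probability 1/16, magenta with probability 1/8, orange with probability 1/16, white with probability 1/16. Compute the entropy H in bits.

2.75 bits

Each probability is a power of 1/2, so log₂(1/p) is an integer.
H = Σ p·log₂(1/p) = 1/16·4 + 1/4·2 + 1/4·2 + 1/8·3 + 1/16·4 + 1/8·3 + 1/16·4 + 1/16·4 = 2.75 bits.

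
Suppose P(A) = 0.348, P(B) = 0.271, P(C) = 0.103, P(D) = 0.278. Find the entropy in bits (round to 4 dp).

H = −Σ pᵢ log₂ pᵢ.
−0.348·log₂(0.348) = 0.5299
−0.271·log₂(0.271) = 0.5105
−0.103·log₂(0.103) = 0.3378
−0.278·log₂(0.278) = 0.5134
Sum ≈ 1.8916 → 1.8916 bits.

1.8916 bits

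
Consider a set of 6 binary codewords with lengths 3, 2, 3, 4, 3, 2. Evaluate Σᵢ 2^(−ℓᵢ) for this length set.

0.9375

With common denominator 2^4 = 16: Σ 2^(−ℓᵢ) = 2/16 + 4/16 + 2/16 + 1/16 + 2/16 + 4/16 = 15/16 = 0.9375.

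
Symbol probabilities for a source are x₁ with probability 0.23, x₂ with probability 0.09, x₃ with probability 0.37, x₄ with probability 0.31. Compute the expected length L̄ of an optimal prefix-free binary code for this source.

1.95 bits/symbol

Repeatedly combine the two least-probable nodes; the expected code length is the sum of the merged weights.
merge 9/100 + 23/100 → 8/25
merge 31/100 + 8/25 → 63/100
merge 37/100 + 63/100 → 1
L = 8/25 + 63/100 + 1 = 39/20 = 1.95 bits/symbol.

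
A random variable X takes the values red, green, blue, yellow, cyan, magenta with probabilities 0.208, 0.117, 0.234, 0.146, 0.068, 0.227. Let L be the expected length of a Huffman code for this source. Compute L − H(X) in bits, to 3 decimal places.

0.038 bits

Entropy H = −Σ p log₂ p ≈ 2.4783 bits.
Huffman merges: 17/250+117/1000→37/200; 73/500+37/200→331/1000; 26/125+227/1000→87/200; 117/500+331/1000→113/200; 87/200+113/200→1. L = 629/250 ≈ 2.5160.
L − H = 2.5160 − 2.4783 = 0.038 bits.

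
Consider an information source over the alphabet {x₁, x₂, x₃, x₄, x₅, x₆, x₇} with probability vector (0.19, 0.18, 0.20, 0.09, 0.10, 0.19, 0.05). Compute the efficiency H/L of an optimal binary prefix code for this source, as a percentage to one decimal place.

97.5%

Entropy H = −Σ p log₂ p ≈ 2.6811 bits.
Huffman merges: 1/20+9/100→7/50; 1/10+7/50→6/25; 9/50+19/100→37/100; 19/100+1/5→39/100; 6/25+37/100→61/100; 39/100+61/100→1. L = 11/4 ≈ 2.7500.
Efficiency = H/L = 2.6811/2.7500 = 97.5%.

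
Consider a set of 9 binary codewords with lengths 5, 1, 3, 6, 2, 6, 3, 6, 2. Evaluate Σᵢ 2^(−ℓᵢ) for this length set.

With common denominator 2^6 = 64: Σ 2^(−ℓᵢ) = 2/64 + 32/64 + 8/64 + 1/64 + 16/64 + 1/64 + 8/64 + 1/64 + 16/64 = 85/64 = 1.328125.

1.328125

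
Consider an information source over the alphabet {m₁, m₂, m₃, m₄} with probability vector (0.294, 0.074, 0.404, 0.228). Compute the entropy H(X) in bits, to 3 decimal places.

H = −Σ pᵢ log₂ pᵢ.
−0.294·log₂(0.294) = 0.5192
−0.074·log₂(0.074) = 0.2780
−0.404·log₂(0.404) = 0.5283
−0.228·log₂(0.228) = 0.4863
Sum ≈ 1.8118 → 1.812 bits.

1.812 bits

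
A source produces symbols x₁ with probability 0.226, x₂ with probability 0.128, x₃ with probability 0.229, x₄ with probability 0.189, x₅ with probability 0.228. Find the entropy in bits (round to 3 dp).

H = −Σ pᵢ log₂ pᵢ.
−0.226·log₂(0.226) = 0.4849
−0.128·log₂(0.128) = 0.3796
−0.229·log₂(0.229) = 0.4870
−0.189·log₂(0.189) = 0.4543
−0.228·log₂(0.228) = 0.4863
Sum ≈ 2.2921 → 2.292 bits.

2.292 bits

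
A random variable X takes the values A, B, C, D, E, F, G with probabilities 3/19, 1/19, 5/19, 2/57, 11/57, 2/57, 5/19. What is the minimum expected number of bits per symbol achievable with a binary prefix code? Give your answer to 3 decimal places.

2.474 bits/symbol

Repeatedly combine the two least-probable nodes; the expected code length is the sum of the merged weights.
merge 2/57 + 2/57 → 4/57
merge 1/19 + 4/57 → 7/57
merge 7/57 + 3/19 → 16/57
merge 11/57 + 5/19 → 26/57
merge 5/19 + 16/57 → 31/57
merge 26/57 + 31/57 → 1
L = 4/57 + 7/57 + 16/57 + 26/57 + 31/57 + 1 = 47/19 ≈ 2.474 bits/symbol.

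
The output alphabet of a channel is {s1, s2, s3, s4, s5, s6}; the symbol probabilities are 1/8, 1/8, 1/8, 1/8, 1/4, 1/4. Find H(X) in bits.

Each probability is a power of 1/2, so log₂(1/p) is an integer.
H = Σ p·log₂(1/p) = 1/8·3 + 1/8·3 + 1/8·3 + 1/8·3 + 1/4·2 + 1/4·2 = 2.5 bits.

2.5 bits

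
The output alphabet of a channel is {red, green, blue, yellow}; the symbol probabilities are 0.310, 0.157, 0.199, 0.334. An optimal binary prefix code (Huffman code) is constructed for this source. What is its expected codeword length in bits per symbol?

Repeatedly combine the two least-probable nodes; the expected code length is the sum of the merged weights.
merge 157/1000 + 199/1000 → 89/250
merge 31/100 + 167/500 → 161/250
merge 89/250 + 161/250 → 1
L = 89/250 + 161/250 + 1 = 2 bits/symbol.

2 bits/symbol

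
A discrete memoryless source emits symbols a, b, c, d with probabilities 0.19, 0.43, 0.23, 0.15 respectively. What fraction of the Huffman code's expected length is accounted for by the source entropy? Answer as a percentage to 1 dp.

Entropy H = −Σ p log₂ p ≈ 1.8770 bits.
Huffman merges: 3/20+19/100→17/50; 23/100+17/50→57/100; 43/100+57/100→1. L = 191/100 ≈ 1.9100.
Efficiency = H/L = 1.8770/1.9100 = 98.3%.

98.3%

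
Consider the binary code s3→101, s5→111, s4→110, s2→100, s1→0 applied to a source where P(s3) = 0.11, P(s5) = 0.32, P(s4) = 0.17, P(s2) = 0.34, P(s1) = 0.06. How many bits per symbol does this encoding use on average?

L̄ = Σ pᵢ·ℓᵢ = 0.11·3 + 0.32·3 + 0.17·3 + 0.34·3 + 0.06·1 = 2.88 bits/symbol.

2.88 bits/symbol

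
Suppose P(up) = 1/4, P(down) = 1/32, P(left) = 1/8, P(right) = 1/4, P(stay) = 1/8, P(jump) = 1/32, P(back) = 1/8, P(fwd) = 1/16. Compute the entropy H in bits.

Each probability is a power of 1/2, so log₂(1/p) is an integer.
H = Σ p·log₂(1/p) = 1/4·2 + 1/32·5 + 1/8·3 + 1/4·2 + 1/8·3 + 1/32·5 + 1/8·3 + 1/16·4 = 2.6875 bits.

2.6875 bits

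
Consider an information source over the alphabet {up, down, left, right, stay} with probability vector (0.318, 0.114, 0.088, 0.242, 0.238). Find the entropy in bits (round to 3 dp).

2.180 bits

H = −Σ pᵢ log₂ pᵢ.
−0.318·log₂(0.318) = 0.5256
−0.114·log₂(0.114) = 0.3571
−0.088·log₂(0.088) = 0.3086
−0.242·log₂(0.242) = 0.4954
−0.238·log₂(0.238) = 0.4929
Sum ≈ 2.1796 → 2.180 bits.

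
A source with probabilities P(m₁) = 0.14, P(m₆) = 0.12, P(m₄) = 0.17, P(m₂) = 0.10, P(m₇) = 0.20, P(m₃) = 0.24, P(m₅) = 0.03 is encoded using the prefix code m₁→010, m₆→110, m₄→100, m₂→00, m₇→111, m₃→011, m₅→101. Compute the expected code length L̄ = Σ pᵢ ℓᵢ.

L̄ = Σ pᵢ·ℓᵢ = 0.14·3 + 0.12·3 + 0.17·3 + 0.10·2 + 0.20·3 + 0.24·3 + 0.03·3 = 2.9 bits/symbol.

2.9 bits/symbol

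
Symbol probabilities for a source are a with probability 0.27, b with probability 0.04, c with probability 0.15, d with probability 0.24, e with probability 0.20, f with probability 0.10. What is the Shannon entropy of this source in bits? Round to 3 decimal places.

2.397 bits

H = −Σ pᵢ log₂ pᵢ.
−0.27·log₂(0.27) = 0.5100
−0.04·log₂(0.04) = 0.1858
−0.15·log₂(0.15) = 0.4105
−0.24·log₂(0.24) = 0.4941
−0.20·log₂(0.20) = 0.4644
−0.10·log₂(0.10) = 0.3322
Sum ≈ 2.3970 → 2.397 bits.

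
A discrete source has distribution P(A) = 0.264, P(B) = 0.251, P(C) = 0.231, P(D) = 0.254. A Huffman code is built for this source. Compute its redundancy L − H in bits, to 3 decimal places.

0.002 bits

Entropy H = −Σ p log₂ p ≈ 1.9983 bits.
Huffman merges: 231/1000+251/1000→241/500; 127/500+33/125→259/500; 241/500+259/500→1. L = 2 ≈ 2.0000.
L − H = 2.0000 − 1.9983 = 0.002 bits.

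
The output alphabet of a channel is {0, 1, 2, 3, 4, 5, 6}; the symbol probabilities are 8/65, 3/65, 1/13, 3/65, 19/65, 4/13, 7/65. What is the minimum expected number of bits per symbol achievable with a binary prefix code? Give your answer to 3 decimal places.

Repeatedly combine the two least-probable nodes; the expected code length is the sum of the merged weights.
merge 3/65 + 3/65 → 6/65
merge 1/13 + 6/65 → 11/65
merge 7/65 + 8/65 → 3/13
merge 11/65 + 3/13 → 2/5
merge 19/65 + 4/13 → 3/5
merge 2/5 + 3/5 → 1
L = 6/65 + 11/65 + 3/13 + 2/5 + 3/5 + 1 = 162/65 ≈ 2.492 bits/symbol.

2.492 bits/symbol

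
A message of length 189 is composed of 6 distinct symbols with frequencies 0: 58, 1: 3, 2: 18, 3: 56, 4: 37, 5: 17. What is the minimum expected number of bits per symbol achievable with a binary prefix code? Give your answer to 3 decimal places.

2.307 bits/symbol

Probabilities are the counts divided by 189.
Repeatedly combine the two least-probable nodes; the expected code length is the sum of the merged weights.
merge 1/63 + 17/189 → 20/189
merge 2/21 + 20/189 → 38/189
merge 37/189 + 38/189 → 25/63
merge 8/27 + 58/189 → 38/63
merge 25/63 + 38/63 → 1
L = 20/189 + 38/189 + 25/63 + 38/63 + 1 = 436/189 ≈ 2.307 bits/symbol.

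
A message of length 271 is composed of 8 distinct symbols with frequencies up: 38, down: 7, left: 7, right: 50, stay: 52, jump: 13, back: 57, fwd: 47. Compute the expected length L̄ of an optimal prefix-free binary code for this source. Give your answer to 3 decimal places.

Probabilities are the counts divided by 271.
Repeatedly combine the two least-probable nodes; the expected code length is the sum of the merged weights.
merge 7/271 + 7/271 → 14/271
merge 13/271 + 14/271 → 27/271
merge 27/271 + 38/271 → 65/271
merge 47/271 + 50/271 → 97/271
merge 52/271 + 57/271 → 109/271
merge 65/271 + 97/271 → 162/271
merge 109/271 + 162/271 → 1
L = 14/271 + 27/271 + 65/271 + 97/271 + 109/271 + 162/271 + 1 = 745/271 ≈ 2.749 bits/symbol.

2.749 bits/symbol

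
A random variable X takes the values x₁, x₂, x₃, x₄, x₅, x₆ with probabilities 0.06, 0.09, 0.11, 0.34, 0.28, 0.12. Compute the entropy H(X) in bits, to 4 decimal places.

2.3169 bits

H = −Σ pᵢ log₂ pᵢ.
−0.06·log₂(0.06) = 0.2435
−0.09·log₂(0.09) = 0.3127
−0.11·log₂(0.11) = 0.3503
−0.34·log₂(0.34) = 0.5292
−0.28·log₂(0.28) = 0.5142
−0.12·log₂(0.12) = 0.3671
Sum ≈ 2.3169 → 2.3169 bits.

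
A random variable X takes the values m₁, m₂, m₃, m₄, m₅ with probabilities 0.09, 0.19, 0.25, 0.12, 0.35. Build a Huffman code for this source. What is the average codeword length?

Repeatedly combine the two least-probable nodes; the expected code length is the sum of the merged weights.
merge 9/100 + 3/25 → 21/100
merge 19/100 + 21/100 → 2/5
merge 1/4 + 7/20 → 3/5
merge 2/5 + 3/5 → 1
L = 21/100 + 2/5 + 3/5 + 1 = 221/100 = 2.21 bits/symbol.

2.21 bits/symbol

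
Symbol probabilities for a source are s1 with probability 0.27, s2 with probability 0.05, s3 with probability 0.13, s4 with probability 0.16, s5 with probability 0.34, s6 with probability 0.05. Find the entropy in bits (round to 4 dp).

H = −Σ pᵢ log₂ pᵢ.
−0.27·log₂(0.27) = 0.5100
−0.05·log₂(0.05) = 0.2161
−0.13·log₂(0.13) = 0.3826
−0.16·log₂(0.16) = 0.4230
−0.34·log₂(0.34) = 0.5292
−0.05·log₂(0.05) = 0.2161
Sum ≈ 2.2770 → 2.2770 bits.

2.2770 bits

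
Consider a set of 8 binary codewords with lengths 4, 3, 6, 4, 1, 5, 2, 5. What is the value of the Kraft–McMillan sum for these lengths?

1.078125

With common denominator 2^6 = 64: Σ 2^(−ℓᵢ) = 4/64 + 8/64 + 1/64 + 4/64 + 32/64 + 2/64 + 16/64 + 2/64 = 69/64 = 1.078125.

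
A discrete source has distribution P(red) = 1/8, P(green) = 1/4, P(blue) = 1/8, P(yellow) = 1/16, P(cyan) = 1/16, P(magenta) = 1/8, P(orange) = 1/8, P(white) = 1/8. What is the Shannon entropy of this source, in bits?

2.875 bits

Each probability is a power of 1/2, so log₂(1/p) is an integer.
H = Σ p·log₂(1/p) = 1/8·3 + 1/4·2 + 1/8·3 + 1/16·4 + 1/16·4 + 1/8·3 + 1/8·3 + 1/8·3 = 2.875 bits.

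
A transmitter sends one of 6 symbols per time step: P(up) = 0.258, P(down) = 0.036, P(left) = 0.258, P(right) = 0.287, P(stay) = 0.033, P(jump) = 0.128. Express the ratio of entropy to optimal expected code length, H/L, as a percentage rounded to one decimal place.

Entropy H = −Σ p log₂ p ≈ 2.2401 bits.
Huffman merges: 33/1000+9/250→69/1000; 69/1000+16/125→197/1000; 197/1000+129/500→91/200; 129/500+287/1000→109/200; 91/200+109/200→1. L = 1133/500 ≈ 2.2660.
Efficiency = H/L = 2.2401/2.2660 = 98.9%.

98.9%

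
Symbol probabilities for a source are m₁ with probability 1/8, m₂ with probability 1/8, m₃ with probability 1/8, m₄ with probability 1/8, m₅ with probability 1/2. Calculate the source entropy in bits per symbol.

2 bits

Each probability is a power of 1/2, so log₂(1/p) is an integer.
H = Σ p·log₂(1/p) = 1/8·3 + 1/8·3 + 1/8·3 + 1/8·3 + 1/2·1 = 2 bits.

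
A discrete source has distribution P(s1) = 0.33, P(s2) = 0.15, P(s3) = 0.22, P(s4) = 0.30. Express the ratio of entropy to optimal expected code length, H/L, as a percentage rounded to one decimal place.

97.0%

Entropy H = −Σ p log₂ p ≈ 1.9400 bits.
Huffman merges: 3/20+11/50→37/100; 3/10+33/100→63/100; 37/100+63/100→1. L = 2 ≈ 2.0000.
Efficiency = H/L = 1.9400/2.0000 = 97.0%.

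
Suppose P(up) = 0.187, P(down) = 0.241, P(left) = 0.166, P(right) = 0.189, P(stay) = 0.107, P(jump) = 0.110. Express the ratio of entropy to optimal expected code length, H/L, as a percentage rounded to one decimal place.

98.3%

Entropy H = −Σ p log₂ p ≈ 2.5267 bits.
Huffman merges: 107/1000+11/100→217/1000; 83/500+187/1000→353/1000; 189/1000+217/1000→203/500; 241/1000+353/1000→297/500; 203/500+297/500→1. L = 257/100 ≈ 2.5700.
Efficiency = H/L = 2.5267/2.5700 = 98.3%.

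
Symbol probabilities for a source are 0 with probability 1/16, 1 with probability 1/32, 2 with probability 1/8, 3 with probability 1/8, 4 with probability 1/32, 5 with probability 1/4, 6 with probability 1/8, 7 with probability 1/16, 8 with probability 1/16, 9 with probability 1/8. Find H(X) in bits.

3.0625 bits

Each probability is a power of 1/2, so log₂(1/p) is an integer.
H = Σ p·log₂(1/p) = 1/16·4 + 1/32·5 + 1/8·3 + 1/8·3 + 1/32·5 + 1/4·2 + 1/8·3 + 1/16·4 + 1/16·4 + 1/8·3 = 3.0625 bits.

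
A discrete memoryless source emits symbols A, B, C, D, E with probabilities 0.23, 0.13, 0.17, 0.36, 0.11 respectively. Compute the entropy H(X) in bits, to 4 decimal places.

2.1858 bits

H = −Σ pᵢ log₂ pᵢ.
−0.23·log₂(0.23) = 0.4877
−0.13·log₂(0.13) = 0.3826
−0.17·log₂(0.17) = 0.4346
−0.36·log₂(0.36) = 0.5306
−0.11·log₂(0.11) = 0.3503
Sum ≈ 2.1858 → 2.1858 bits.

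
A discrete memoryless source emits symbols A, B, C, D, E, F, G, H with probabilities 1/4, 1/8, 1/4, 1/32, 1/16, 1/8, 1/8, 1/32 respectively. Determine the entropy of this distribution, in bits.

2.6875 bits

Each probability is a power of 1/2, so log₂(1/p) is an integer.
H = Σ p·log₂(1/p) = 1/4·2 + 1/8·3 + 1/4·2 + 1/32·5 + 1/16·4 + 1/8·3 + 1/8·3 + 1/32·5 = 2.6875 bits.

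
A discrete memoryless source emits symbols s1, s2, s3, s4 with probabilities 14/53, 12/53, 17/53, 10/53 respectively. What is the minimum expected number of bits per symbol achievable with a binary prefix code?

2 bits/symbol

Repeatedly combine the two least-probable nodes; the expected code length is the sum of the merged weights.
merge 10/53 + 12/53 → 22/53
merge 14/53 + 17/53 → 31/53
merge 22/53 + 31/53 → 1
L = 22/53 + 31/53 + 1 = 2 bits/symbol.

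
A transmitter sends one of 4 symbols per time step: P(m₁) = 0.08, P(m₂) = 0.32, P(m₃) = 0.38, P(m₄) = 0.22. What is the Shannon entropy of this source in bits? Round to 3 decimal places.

1.829 bits

H = −Σ pᵢ log₂ pᵢ.
−0.08·log₂(0.08) = 0.2915
−0.32·log₂(0.32) = 0.5260
−0.38·log₂(0.38) = 0.5305
−0.22·log₂(0.22) = 0.4806
Sum ≈ 1.8286 → 1.829 bits.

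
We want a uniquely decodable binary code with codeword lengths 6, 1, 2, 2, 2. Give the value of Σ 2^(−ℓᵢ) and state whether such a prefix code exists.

1.265625; no

With common denominator 2^6 = 64: Σ 2^(−ℓᵢ) = 1/64 + 32/64 + 16/64 + 16/64 + 16/64 = 81/64 = 1.265625.
Kraft's inequality requires Σ ≤ 1; here Σ = 1.265625 > 1, so no such prefix code exists.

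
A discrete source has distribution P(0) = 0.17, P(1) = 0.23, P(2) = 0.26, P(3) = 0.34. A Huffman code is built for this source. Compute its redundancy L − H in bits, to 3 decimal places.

0.043 bits

Entropy H = −Σ p log₂ p ≈ 1.9567 bits.
Huffman merges: 17/100+23/100→2/5; 13/50+17/50→3/5; 2/5+3/5→1. L = 2 ≈ 2.0000.
L − H = 2.0000 − 1.9567 = 0.043 bits.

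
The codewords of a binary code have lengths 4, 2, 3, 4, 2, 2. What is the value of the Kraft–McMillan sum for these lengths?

1

With common denominator 2^4 = 16: Σ 2^(−ℓᵢ) = 1/16 + 4/16 + 2/16 + 1/16 + 4/16 + 4/16 = 16/16 = 1.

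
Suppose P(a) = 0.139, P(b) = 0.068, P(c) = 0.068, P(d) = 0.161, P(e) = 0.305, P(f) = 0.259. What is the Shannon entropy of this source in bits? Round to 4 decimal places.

H = −Σ pᵢ log₂ pᵢ.
−0.139·log₂(0.139) = 0.3957
−0.068·log₂(0.068) = 0.2637
−0.068·log₂(0.068) = 0.2637
−0.161·log₂(0.161) = 0.4242
−0.305·log₂(0.305) = 0.5225
−0.259·log₂(0.259) = 0.5048
Sum ≈ 2.3747 → 2.3747 bits.

2.3747 bits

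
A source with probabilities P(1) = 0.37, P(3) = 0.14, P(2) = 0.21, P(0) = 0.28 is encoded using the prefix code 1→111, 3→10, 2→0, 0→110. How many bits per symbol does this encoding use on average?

2.44 bits/symbol

L̄ = Σ pᵢ·ℓᵢ = 0.37·3 + 0.14·2 + 0.21·1 + 0.28·3 = 2.44 bits/symbol.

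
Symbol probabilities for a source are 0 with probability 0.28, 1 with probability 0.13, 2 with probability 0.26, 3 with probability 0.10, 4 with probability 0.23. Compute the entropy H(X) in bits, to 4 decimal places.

H = −Σ pᵢ log₂ pᵢ.
−0.28·log₂(0.28) = 0.5142
−0.13·log₂(0.13) = 0.3826
−0.26·log₂(0.26) = 0.5053
−0.10·log₂(0.10) = 0.3322
−0.23·log₂(0.23) = 0.4877
Sum ≈ 2.2220 → 2.2220 bits.

2.2220 bits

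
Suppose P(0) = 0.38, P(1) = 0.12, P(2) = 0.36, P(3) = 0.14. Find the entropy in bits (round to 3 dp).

H = −Σ pᵢ log₂ pᵢ.
−0.38·log₂(0.38) = 0.5305
−0.12·log₂(0.12) = 0.3671
−0.36·log₂(0.36) = 0.5306
−0.14·log₂(0.14) = 0.3971
Sum ≈ 1.8252 → 1.825 bits.

1.825 bits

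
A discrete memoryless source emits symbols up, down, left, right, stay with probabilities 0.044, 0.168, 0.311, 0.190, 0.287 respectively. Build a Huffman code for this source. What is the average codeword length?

2.212 bits/symbol

Repeatedly combine the two least-probable nodes; the expected code length is the sum of the merged weights.
merge 11/250 + 21/125 → 53/250
merge 19/100 + 53/250 → 201/500
merge 287/1000 + 311/1000 → 299/500
merge 201/500 + 299/500 → 1
L = 53/250 + 201/500 + 299/500 + 1 = 553/250 = 2.212 bits/symbol.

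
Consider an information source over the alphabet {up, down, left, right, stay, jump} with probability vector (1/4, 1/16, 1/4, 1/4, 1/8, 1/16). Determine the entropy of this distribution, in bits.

2.375 bits

Each probability is a power of 1/2, so log₂(1/p) is an integer.
H = Σ p·log₂(1/p) = 1/4·2 + 1/16·4 + 1/4·2 + 1/4·2 + 1/8·3 + 1/16·4 = 2.375 bits.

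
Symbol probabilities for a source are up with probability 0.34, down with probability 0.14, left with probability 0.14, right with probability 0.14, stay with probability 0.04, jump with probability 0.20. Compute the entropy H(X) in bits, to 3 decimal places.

2.371 bits

H = −Σ pᵢ log₂ pᵢ.
−0.34·log₂(0.34) = 0.5292
−0.14·log₂(0.14) = 0.3971
−0.14·log₂(0.14) = 0.3971
−0.14·log₂(0.14) = 0.3971
−0.04·log₂(0.04) = 0.1858
−0.20·log₂(0.20) = 0.4644
Sum ≈ 2.3706 → 2.371 bits.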